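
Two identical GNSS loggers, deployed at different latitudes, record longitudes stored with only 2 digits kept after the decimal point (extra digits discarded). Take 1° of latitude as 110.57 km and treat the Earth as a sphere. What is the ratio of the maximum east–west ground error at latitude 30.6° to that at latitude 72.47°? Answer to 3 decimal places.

2.858

Truncating at 2 decimal places can drop up to a full unit in the last place, so the longitude may be off by as much as 0.01°.
Error at 30.6° = 0.01° × 110570 × cos 30.6° ≈ 1105.7 × 0.8607 = 951.72 m.
At 72.47°: 0.01° × 110570 × cos 72.47° = 0.01 × 110570 × 0.3012 ≈ 333.04 m.
The ratio reduces to cos 30.6° / cos 72.47° = 0.8607/0.3012 ≈ 2.8577.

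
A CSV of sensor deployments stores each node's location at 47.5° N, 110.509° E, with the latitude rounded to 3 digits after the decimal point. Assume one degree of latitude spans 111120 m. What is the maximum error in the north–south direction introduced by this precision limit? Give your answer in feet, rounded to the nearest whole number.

182 feet

Rounding to 3 decimal places leaves the latitude within ±0.0005° of the true value.
So the N–S error is at most 0.0005 × 111120 = 55.56 m.
In feet: 55.56 m ÷ 0.3048 ≈ 182.28 ft.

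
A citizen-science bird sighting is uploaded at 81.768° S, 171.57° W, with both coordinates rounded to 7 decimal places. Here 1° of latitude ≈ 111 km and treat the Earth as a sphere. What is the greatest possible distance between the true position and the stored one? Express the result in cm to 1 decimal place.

0.6 cm

Rounding to 7 decimal places leaves each coordinate within ±5e-08° of the true value.
North–south component: 5e-08° × 111000 = 0.00555 m.
Longitude error → 5e-08 × 111000 × cos 81.768° = 5e-08 × 111000 × 0.1432 ≈ 0.000794658 m.
Combining orthogonally: (0.00555² + 0.000794658²)^½ ≈ 0.0056066 m.
That is 0.0056066 m = 0.56066 cm.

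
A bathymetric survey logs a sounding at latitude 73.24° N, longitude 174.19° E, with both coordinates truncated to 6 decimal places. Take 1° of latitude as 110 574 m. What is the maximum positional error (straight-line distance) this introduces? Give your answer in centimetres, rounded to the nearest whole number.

Truncating at 6 decimal places can drop up to a full unit in the last place, so each coordinate may be off by as much as 1e-06°.
North–south component: 1e-06° × 110574 = 0.110574 m.
E–W at 73.24°: 1e-06° × 110574 × cos 73.24° = 1e-06 × 110574 × 0.2884 ≈ 0.0318855 m.
The two errors are perpendicular, so the maximum displacement is √(0.110574² + 0.0318855²) ≈ 0.11508 m.
That is 0.11508 m = 11.508 cm.

12 centimetres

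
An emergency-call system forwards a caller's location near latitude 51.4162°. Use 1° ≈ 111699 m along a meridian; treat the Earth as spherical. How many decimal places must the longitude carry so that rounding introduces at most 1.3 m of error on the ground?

5

At 51.4162° one degree of longitude covers 111699 × cos 51.4162° ≈ 111699 × 0.6237 ≈ 69662 m.
Rounding to N decimal places gives at most 0.5 × 10⁻ᴺ degrees of error, i.e. 0.5 × 10⁻ᴺ × 69662 m.
Setting 34831 × 10⁻ᴺ ≤ 1.3 gives 10ᴺ ≥ 2.679e+04, i.e. N ≥ 4.43.
So 5 decimal places suffice (0.348 m); 4 would allow up to 3.48 m.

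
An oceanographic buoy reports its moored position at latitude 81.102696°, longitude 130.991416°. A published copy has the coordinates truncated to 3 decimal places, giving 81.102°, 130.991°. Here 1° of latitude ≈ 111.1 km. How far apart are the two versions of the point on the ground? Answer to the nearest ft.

Δlat = 81.102696 − 81.102 = +0.000696°; Δlon = 130.991416 − 130.991 = +0.000416°.
N–S: 0.000696° × 111100 m/° = 77.3256 m.
E–W at 81.102°: 0.000416° × 111100 × cos 81.102° = 0.000416 × 111100 × 0.1547 ≈ 7.14875 m.
Hypotenuse of the two orthogonal shifts: √(77.3256² + 7.14875²) = 77.6553 m.
In feet: 77.6553 m ÷ 0.3048 ≈ 254.77 ft.

255 ft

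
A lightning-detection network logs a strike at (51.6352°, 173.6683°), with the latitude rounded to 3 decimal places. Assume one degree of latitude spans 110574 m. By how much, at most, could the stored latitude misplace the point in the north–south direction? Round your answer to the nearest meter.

55 meters

Rounding to 3 decimal places leaves the latitude within ±0.0005° of the true value.
So the N–S error is at most 0.0005 × 110574 = 55.287 m.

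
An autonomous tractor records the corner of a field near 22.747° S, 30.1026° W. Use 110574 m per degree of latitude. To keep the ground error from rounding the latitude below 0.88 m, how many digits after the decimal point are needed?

One degree of latitude covers 110574 m.
N decimal places → at most half a unit in the last place, 0.5 × 10⁻ᴺ° = 110574/2 × 10⁻ᴺ m.
Need 0.5 × 110574 × 10⁻ᴺ ≤ 0.88 → 10⁻ᴺ ≤ 1.592e-05, so N ≥ 4.80.
So 5 decimal places suffice (0.553 m); 4 would allow up to 5.53 m.

5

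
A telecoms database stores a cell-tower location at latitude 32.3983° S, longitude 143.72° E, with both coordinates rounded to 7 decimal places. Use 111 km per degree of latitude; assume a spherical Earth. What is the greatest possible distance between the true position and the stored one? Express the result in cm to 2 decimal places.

0.73 cm

Rounding to 7 decimal places leaves each coordinate within ±5e-08° of the true value.
North–south component: 5e-08° × 111000 = 0.00555 m.
E–W at 32.3983°: 5e-08° × 111000 × cos 32.3983° = 5e-08 × 111000 × 0.8443 ≈ 0.00468611 m.
The two errors are perpendicular, so the maximum displacement is √(0.00555² + 0.00468611²) ≈ 0.00726375 m.
That is 0.00726375 m = 0.72638 cm.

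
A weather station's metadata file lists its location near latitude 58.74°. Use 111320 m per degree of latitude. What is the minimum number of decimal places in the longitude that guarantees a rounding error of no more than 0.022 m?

At 58.74° one degree of longitude covers 111320 × cos 58.74° ≈ 111320 × 0.5189 ≈ 57766.4 m.
N decimal places → at most half a unit in the last place, 0.5 × 10⁻ᴺ° = 57766.4/2 × 10⁻ᴺ m.
Setting 28883.2 × 10⁻ᴺ ≤ 0.022 gives 10ᴺ ≥ 1.313e+06, i.e. N ≥ 6.12.
N = 6 would give 0.0289 m (too coarse); N = 7 gives 0.00289 m ≤ 0.022 m.

7 decimal places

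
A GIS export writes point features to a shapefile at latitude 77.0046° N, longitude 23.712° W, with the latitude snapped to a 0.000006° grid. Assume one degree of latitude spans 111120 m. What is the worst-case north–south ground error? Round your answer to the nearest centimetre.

With a 0.000006° grid the true value lies within half a step, ±0.000006°/2 = ±3e-06°, of the stored one.
North–south distance: 3e-06° × 111120 m/° = 0.33336 m.
That is 0.33336 m = 33.336 cm.

33 centimetres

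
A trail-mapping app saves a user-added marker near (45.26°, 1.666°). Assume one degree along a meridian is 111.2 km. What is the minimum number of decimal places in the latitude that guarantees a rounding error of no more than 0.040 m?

One degree of latitude covers 111200 m.
Rounding to N decimal places gives at most 0.5 × 10⁻ᴺ degrees of error, i.e. 0.5 × 10⁻ᴺ × 111200 m.
Need 0.5 × 111200 × 10⁻ᴺ ≤ 0.040 → 10⁻ᴺ ≤ 7.194e-07, so N ≥ 6.14.
So 7 decimal places suffice (0.00556 m); 6 would allow up to 0.0556 m.

7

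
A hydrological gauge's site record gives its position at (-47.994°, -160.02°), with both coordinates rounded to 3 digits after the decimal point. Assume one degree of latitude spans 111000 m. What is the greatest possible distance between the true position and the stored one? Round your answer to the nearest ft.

Rounding to 3 decimal places leaves each coordinate within ±0.0005° of the true value.
North–south component: 0.0005° × 111000 = 55.5 m.
Longitude error → 0.0005 × 111000 × cos 47.994° = 0.0005 × 111000 × 0.6692 ≈ 37.1411 m.
Combining orthogonally: (55.5² + 37.1411²)^½ ≈ 66.7811 m.
Converting: 66.7811 m × 3.2808 ft/m ≈ 219.1 ft.

219 ft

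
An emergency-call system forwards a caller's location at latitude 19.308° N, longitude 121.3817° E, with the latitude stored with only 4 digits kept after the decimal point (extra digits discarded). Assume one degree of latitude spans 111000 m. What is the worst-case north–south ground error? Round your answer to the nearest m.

Truncating at 4 decimal places can drop up to a full unit in the last place, so the latitude may be off by as much as 0.0001°.
Along the meridian that is 0.0001° × 111000 m/° = 11.1 m.

11 m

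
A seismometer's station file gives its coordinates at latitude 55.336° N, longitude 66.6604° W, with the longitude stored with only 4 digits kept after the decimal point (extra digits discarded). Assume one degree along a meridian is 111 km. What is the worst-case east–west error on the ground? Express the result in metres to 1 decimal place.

Truncating at 4 decimal places can drop up to a full unit in the last place, so the longitude may be off by as much as 0.0001°.
At latitude 55.336° a degree of longitude spans 111000 m × cos 55.336° = 111000 × 0.5688 ≈ 63132.7 m.
East–west error: 0.0001° × 63132.7 m/° ≈ 6.31327 m.

6.3 metres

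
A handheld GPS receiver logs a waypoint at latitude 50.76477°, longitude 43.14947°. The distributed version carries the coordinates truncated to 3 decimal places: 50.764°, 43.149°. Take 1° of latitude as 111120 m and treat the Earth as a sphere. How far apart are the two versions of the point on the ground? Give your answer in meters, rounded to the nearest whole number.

The latitude changed by +0.00077° and the longitude by +0.00047°.
N–S: 0.00077° × 111120 m/° = 85.5624 m.
East–west at this latitude: 0.00047° × 111120 × cos 50.764° ≈ 0.00047 × 70285.2 = 33.034 m.
Combined displacement = (85.5624² + 33.034²)^½ ≈ 91.7179 m.

92 meters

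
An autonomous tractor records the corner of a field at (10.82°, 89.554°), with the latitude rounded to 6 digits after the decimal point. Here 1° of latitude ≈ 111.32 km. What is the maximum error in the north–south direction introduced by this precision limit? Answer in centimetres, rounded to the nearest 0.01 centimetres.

Rounding to 6 decimal places leaves the latitude within ±5e-07° of the true value.
So the N–S error is at most 5e-07 × 111320 = 0.05566 m.
That is 0.05566 m = 5.566 cm.

5.57 centimetres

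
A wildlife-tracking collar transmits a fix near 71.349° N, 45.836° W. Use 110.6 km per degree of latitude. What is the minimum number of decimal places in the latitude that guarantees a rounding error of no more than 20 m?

One degree of latitude covers 110600 m.
With N decimal places the half-ulp bound is 0.5·10⁻ᴺ°, or 0.5·10⁻ᴺ × 110600 m on the ground.
Setting 55300 × 10⁻ᴺ ≤ 20 gives 10ᴺ ≥ 2765, i.e. N ≥ 3.44.
N = 3 would give 55.3 m (too coarse); N = 4 gives 5.53 m ≤ 20 m.

4 decimal places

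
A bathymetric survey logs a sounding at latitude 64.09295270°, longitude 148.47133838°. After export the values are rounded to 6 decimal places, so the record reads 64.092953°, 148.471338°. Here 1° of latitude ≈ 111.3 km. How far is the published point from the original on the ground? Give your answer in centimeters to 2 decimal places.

3.82 centimeters

Δlat = 64.09295270 − 64.092953 = -0.00000030°; Δlon = 148.47133838 − 148.471338 = +0.00000038°.
North–south shift: -0.00000030 × 111300 = -0.03339 m.
E–W at 64.093°: 0.00000038° × 111300 × cos 64.093° = 0.00000038 × 111300 × 0.4369 ≈ 0.0184788 m.
Combined displacement = (0.03339² + 0.0184788²)^½ ≈ 0.0381622 m.
That is 0.0381622 m = 3.8162 cm.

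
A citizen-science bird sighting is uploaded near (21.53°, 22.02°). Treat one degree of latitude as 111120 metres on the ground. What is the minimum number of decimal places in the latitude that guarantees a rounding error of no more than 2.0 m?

One degree of latitude covers 111120 m.
N decimal places → at most half a unit in the last place, 0.5 × 10⁻ᴺ° = 111120/2 × 10⁻ᴺ m.
Need 0.5 × 111120 × 10⁻ᴺ ≤ 2.0 → 10⁻ᴺ ≤ 3.600e-05, so N ≥ 4.44.
At 4 places the error can reach 5.56 m, but 5 places keeps it to 0.556 m.

5 decimal places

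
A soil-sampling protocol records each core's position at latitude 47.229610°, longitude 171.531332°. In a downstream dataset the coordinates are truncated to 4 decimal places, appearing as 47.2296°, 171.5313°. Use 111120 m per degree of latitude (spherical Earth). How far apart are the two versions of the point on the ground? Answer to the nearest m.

Δlat = 47.229610 − 47.2296 = +0.000010°; Δlon = 171.531332 − 171.5313 = +0.000032°.
N–S: 0.000010° × 111120 m/° = 1.1112 m.
E–W at 47.2296°: 0.000032° × 111120 × cos 47.2296° = 0.000032 × 111120 × 0.6791 ≈ 2.41464 m.
Distance: √(1.1112² + 2.41464²) ≈ 2.65805 m.

3 m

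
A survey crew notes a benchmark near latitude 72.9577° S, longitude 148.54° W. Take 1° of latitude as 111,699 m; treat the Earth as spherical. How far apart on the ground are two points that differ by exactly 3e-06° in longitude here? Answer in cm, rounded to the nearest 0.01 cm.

At 72.9577° a degree of longitude is 111699 × cos 72.9577° ≈ 32736.5 m, so 3e-06° corresponds to 0.0982094 m.
That is 0.0982094 m = 9.8209 cm.

9.82 cm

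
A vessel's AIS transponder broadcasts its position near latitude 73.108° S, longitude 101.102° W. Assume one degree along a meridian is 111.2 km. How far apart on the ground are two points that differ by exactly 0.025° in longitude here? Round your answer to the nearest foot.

2650 feet

0.025° of longitude at 73.108° is 0.025 × 111200 × cos 73.108° ≈ 0.025 × 32311.2 = 807.781 m.
In feet: 807.781 m ÷ 0.3048 ≈ 2650.2 ft.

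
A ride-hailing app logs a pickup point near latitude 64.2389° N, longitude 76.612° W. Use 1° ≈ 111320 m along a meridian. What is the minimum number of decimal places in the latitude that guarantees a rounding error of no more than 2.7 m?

One degree of latitude covers 111320 m.
With N decimal places the half-ulp bound is 0.5·10⁻ᴺ°, or 0.5·10⁻ᴺ × 111320 m on the ground.
Need 0.5 × 111320 × 10⁻ᴺ ≤ 2.7 → 10⁻ᴺ ≤ 4.851e-05, so N ≥ 4.31.
At 4 places the error can reach 5.57 m, but 5 places keeps it to 0.557 m.

5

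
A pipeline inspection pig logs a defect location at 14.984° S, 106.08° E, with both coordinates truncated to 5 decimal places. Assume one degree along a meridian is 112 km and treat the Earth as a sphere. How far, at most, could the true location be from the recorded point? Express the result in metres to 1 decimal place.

Truncating at 5 decimal places can drop up to a full unit in the last place, so each coordinate may be off by as much as 1e-05°.
North–south component: 1e-05° × 112000 = 1.12 m.
Longitude error → 1e-05 × 112000 × cos 14.984° = 1e-05 × 112000 × 0.9660 ≈ 1.08192 m.
The two errors are perpendicular, so the maximum displacement is √(1.12² + 1.08192²) ≈ 1.55722 m.

1.6 metres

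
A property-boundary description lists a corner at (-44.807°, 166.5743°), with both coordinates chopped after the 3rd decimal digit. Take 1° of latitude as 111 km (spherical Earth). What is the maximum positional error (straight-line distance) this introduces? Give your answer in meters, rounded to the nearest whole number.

136 meters

Truncating at 3 decimal places can drop up to a full unit in the last place, so each coordinate may be off by as much as 0.001°.
Latitude error → 0.001 × 111000 = 111 m along the meridian.
Longitude error → 0.001 × 111000 × cos 44.807° = 0.001 × 111000 × 0.7095 ≈ 78.7528 m.
Worst case both components are at the extreme and orthogonal: √(111² + 78.7528²) ≈ 136.099 m.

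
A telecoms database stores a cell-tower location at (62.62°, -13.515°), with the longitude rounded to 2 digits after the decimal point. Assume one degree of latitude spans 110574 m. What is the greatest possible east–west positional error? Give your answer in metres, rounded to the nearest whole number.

254 metres

Rounding to 2 decimal places leaves the longitude within ±0.005° of the true value.
At latitude 62.62° a degree of longitude spans 110574 m × cos 62.62° = 110574 × 0.4599 ≈ 50851.9 m.
So at most 0.005° × 50851.9 ≈ 254.259 m east–west.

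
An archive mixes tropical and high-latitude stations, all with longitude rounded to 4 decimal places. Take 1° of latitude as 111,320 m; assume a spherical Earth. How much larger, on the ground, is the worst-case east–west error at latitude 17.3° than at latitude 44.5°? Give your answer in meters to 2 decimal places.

1.34 meters

Rounding to 4 decimal places leaves the longitude within ±5e-05° of the true value.
At 17.3°: 5e-05° × 111320 × cos 17.3° = 5e-05 × 111320 × 0.9548 ≈ 5.3142 m.
Error at 44.5° = 5e-05° × 111320 × cos 44.5° ≈ 5.566 × 0.7133 = 3.97 m.
Difference: 5.3142 − 3.97 = 1.3442 m.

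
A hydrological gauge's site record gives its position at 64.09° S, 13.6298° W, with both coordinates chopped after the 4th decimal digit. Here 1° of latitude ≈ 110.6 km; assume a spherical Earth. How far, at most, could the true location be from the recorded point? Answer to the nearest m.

12 m

Truncating at 4 decimal places can drop up to a full unit in the last place, so each coordinate may be off by as much as 0.0001°.
N–S: 0.0001° × 110600 m/° = 11.06 m.
Longitude error → 0.0001 × 110600 × cos 64.09° = 0.0001 × 110600 × 0.4370 ≈ 4.83276 m.
Worst case both components are at the extreme and orthogonal: √(11.06² + 4.83276²) ≈ 12.0698 m.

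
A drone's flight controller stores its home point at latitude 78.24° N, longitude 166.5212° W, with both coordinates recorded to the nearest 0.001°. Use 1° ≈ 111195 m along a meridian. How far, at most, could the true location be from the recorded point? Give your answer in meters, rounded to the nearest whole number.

57 meters

Rounding to 3 decimal places leaves each coordinate within ±0.0005° of the true value.
Latitude error → 0.0005 × 111195 = 55.5975 m along the meridian.
Longitude error → 0.0005 × 111195 × cos 78.24° = 0.0005 × 111195 × 0.2038 ≈ 11.3315 m.
The two errors are perpendicular, so the maximum displacement is √(55.5975² + 11.3315²) ≈ 56.7405 m.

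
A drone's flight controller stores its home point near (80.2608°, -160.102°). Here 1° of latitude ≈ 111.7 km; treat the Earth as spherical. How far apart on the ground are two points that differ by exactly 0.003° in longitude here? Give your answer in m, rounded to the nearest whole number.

0.003° of longitude at 80.2608° is 0.003 × 111700 × cos 80.2608° ≈ 0.003 × 18895.6 = 56.6868 m.

57 m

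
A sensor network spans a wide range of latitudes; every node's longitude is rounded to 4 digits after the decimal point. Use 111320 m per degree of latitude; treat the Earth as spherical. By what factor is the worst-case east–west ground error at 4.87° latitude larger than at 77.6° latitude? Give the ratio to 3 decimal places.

Rounding to 4 decimal places leaves the longitude within ±5e-05° of the true value.
At 4.87°: 5e-05° × 111320 × cos 4.87° = 5e-05 × 111320 × 0.9964 ≈ 5.5459 m.
At 77.6°: 5e-05° × 111320 × cos 77.6° = 5e-05 × 111320 × 0.2147 ≈ 1.1952 m.
The ratio reduces to cos 4.87° / cos 77.6° = 0.9964/0.2147 ≈ 4.6401.

4.640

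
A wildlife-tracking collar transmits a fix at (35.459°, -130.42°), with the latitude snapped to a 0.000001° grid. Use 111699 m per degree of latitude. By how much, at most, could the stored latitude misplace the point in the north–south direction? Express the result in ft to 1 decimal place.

0.2 ft

With a 0.000001° grid the true value lies within half a step, ±0.000001°/2 = ±5e-07°, of the stored one.
Along the meridian that is 5e-07° × 111699 m/° = 0.0558495 m.
Converting: 0.0558495 m × 3.2808 ft/m ≈ 0.18323 ft.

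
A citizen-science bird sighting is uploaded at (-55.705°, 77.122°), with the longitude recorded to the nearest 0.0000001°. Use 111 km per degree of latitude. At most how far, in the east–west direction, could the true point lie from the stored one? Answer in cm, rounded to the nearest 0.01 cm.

0.31 cm

Rounding to 7 decimal places leaves the longitude within ±5e-08° of the true value.
At latitude 55.705° a degree of longitude spans 111000 m × cos 55.705° = 111000 × 0.5635 ≈ 62543.4 m.
East–west error: 5e-08° × 62543.4 m/° ≈ 0.00312717 m.
That is 0.00312717 m = 0.31272 cm.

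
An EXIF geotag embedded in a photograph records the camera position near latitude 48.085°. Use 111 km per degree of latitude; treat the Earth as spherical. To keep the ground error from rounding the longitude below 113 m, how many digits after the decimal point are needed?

3 decimal places

At 48.085° one degree of longitude covers 111000 × cos 48.085° ≈ 111000 × 0.6680 ≈ 74151 m.
Rounding to N decimal places gives at most 0.5 × 10⁻ᴺ degrees of error, i.e. 0.5 × 10⁻ᴺ × 74151 m.
Setting 37075.5 × 10⁻ᴺ ≤ 113 gives 10ᴺ ≥ 328.1, i.e. N ≥ 2.52.
At 2 places the error can reach 371 m, but 3 places keeps it to 37.1 m.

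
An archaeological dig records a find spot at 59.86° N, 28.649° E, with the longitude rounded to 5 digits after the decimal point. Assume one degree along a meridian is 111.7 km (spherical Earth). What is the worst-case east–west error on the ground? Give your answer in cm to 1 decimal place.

28.0 cm

Rounding to 5 decimal places leaves the longitude within ±5e-06° of the true value.
One degree of longitude at 59.86° is 111700 × cos 59.86° ≈ 111700 × 0.5021 = 56086.2 m.
East–west error: 5e-06° × 56086.2 m/° ≈ 0.280431 m.
That is 0.280431 m = 28.043 cm.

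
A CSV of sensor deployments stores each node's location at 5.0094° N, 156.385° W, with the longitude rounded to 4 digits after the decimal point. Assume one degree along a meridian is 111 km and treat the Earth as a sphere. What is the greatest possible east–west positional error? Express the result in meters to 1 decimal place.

Rounding to 4 decimal places leaves the longitude within ±5e-05° of the true value.
Parallels shrink by cos φ, so at 5.0094° a degree of longitude is 111000 × 0.9962 ≈ 110576 m.
Maximum E–W displacement: 5e-05 × 110576 = 5.5288 m.

5.5 meters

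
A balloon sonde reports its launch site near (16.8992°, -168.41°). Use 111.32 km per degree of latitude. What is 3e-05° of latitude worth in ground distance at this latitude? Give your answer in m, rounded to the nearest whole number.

Along a meridian 3e-05° is 3e-05 × 111320 = 3.3396 m.

3 m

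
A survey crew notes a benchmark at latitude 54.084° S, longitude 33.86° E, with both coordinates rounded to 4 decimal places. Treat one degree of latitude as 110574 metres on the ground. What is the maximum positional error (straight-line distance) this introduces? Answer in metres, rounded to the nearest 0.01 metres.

Rounding to 4 decimal places leaves each coordinate within ±5e-05° of the true value.
N–S: 5e-05° × 110574 m/° = 5.5287 m.
E–W at 54.084°: 5e-05° × 110574 × cos 54.084° = 5e-05 × 110574 × 0.5866 ≈ 3.24313 m.
The two errors are perpendicular, so the maximum displacement is √(5.5287² + 3.24313²) ≈ 6.40971 m.

6.41 metres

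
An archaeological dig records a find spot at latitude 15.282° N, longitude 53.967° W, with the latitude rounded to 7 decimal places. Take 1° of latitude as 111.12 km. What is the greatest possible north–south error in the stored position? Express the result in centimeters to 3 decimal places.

Rounding to 7 decimal places leaves the latitude within ±5e-08° of the true value.
North–south distance: 5e-08° × 111120 m/° = 0.005556 m.
That is 0.005556 m = 0.5556 cm.

0.556 centimeters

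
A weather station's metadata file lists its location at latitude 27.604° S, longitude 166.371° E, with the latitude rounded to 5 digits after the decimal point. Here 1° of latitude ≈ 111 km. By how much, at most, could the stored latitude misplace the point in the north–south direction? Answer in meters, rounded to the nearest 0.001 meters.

0.555 meters

Rounding to 5 decimal places leaves the latitude within ±5e-06° of the true value.
Along the meridian that is 5e-06° × 111000 m/° = 0.555 m.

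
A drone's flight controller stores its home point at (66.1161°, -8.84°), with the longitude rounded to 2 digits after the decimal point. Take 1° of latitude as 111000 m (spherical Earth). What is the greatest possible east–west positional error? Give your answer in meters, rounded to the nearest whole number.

Rounding to 2 decimal places leaves the longitude within ±0.005° of the true value.
At latitude 66.1161° a degree of longitude spans 111000 m × cos 66.1161° = 111000 × 0.4049 ≈ 44942.2 m.
Maximum E–W displacement: 0.005 × 44942.2 = 224.711 m.

225 meters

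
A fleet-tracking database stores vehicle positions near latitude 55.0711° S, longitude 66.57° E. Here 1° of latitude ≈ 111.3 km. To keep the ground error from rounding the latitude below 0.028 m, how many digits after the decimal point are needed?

One degree of latitude covers 111300 m.
With N decimal places the half-ulp bound is 0.5·10⁻ᴺ°, or 0.5·10⁻ᴺ × 111300 m on the ground.
Setting 55650 × 10⁻ᴺ ≤ 0.028 gives 10ᴺ ≥ 1.988e+06, i.e. N ≥ 6.30.
N = 6 would give 0.0556 m (too coarse); N = 7 gives 0.00556 m ≤ 0.028 m.

7 decimal places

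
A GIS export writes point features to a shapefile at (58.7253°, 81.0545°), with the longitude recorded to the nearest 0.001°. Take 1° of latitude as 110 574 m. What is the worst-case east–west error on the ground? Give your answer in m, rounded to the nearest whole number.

Rounding to 3 decimal places leaves the longitude within ±0.0005° of the true value.
At latitude 58.7253° a degree of longitude spans 110574 m × cos 58.7253° = 110574 × 0.5191 ≈ 57403.6 m.
So at most 0.0005° × 57403.6 ≈ 28.7018 m east–west.

29 m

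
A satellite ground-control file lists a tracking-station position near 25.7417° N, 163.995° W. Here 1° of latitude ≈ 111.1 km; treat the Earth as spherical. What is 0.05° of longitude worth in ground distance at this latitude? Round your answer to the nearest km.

One degree of longitude here spans 111100 × cos 25.7417° = 111100 × 0.9008 ≈ 100075 m; 0.05° of that is 5003.73 m.
That is 5003.73 m = 5.0037 km.

5 km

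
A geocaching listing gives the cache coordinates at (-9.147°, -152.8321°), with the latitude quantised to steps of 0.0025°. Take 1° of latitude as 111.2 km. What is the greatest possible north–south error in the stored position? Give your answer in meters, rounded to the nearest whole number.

With a 0.0025° grid the true value lies within half a step, ±0.0025°/2 = ±0.00125°, of the stored one.
North–south distance: 0.00125° × 111200 m/° = 139 m.

139 meters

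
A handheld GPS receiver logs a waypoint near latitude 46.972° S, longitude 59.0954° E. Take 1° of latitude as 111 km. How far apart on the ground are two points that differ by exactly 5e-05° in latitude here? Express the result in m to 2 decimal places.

Along a meridian 5e-05° is 5e-05 × 111000 = 5.55 m.

5.55 m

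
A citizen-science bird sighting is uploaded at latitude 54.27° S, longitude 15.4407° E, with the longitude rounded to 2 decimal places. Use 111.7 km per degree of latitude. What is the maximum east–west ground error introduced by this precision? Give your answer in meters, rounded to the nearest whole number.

Rounding to 2 decimal places leaves the longitude within ±0.005° of the true value.
One degree of longitude at 54.27° is 111700 × cos 54.27° ≈ 111700 × 0.5840 = 65229 m.
East–west error: 0.005° × 65229 m/° ≈ 326.145 m.

326 meters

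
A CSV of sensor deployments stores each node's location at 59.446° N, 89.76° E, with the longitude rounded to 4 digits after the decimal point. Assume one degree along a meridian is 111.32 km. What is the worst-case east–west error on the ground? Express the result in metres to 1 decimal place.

2.8 metres

Rounding to 4 decimal places leaves the longitude within ±5e-05° of the true value.
At latitude 59.446° a degree of longitude spans 111320 m × cos 59.446° = 111320 × 0.5084 ≈ 56589.5 m.
East–west error: 5e-05° × 56589.5 m/° ≈ 2.82948 m.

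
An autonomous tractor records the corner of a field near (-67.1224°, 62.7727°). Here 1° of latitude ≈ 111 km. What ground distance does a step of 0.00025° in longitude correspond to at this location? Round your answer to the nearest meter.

11 meters

0.00025° of longitude at 67.1224° is 0.00025 × 111000 × cos 67.1224° ≈ 0.00025 × 43152.8 = 10.7882 m.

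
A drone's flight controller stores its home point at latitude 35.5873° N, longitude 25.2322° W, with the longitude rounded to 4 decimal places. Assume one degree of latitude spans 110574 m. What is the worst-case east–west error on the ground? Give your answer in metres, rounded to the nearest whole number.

4 metres

Rounding to 4 decimal places leaves the longitude within ±5e-05° of the true value.
At latitude 35.5873° a degree of longitude spans 110574 m × cos 35.5873° = 110574 × 0.8132 ≈ 89922.1 m.
So at most 5e-05° × 89922.1 ≈ 4.4961 m east–west.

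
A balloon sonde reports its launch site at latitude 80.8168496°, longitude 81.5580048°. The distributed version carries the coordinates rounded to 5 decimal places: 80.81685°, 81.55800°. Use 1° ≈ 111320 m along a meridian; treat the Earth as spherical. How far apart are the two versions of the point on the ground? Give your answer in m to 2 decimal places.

0.10 m

The latitude changed by -0.0000004° and the longitude by +0.0000048°.
N–S: -0.0000004° × 111320 m/° = -0.044528 m.
East–west at this latitude: 0.0000048° × 111320 × cos 80.8169° ≈ 0.0000048 × 17765.7 = 0.0852752 m.
Combined displacement = (0.044528² + 0.0852752²)^½ ≈ 0.0962008 m.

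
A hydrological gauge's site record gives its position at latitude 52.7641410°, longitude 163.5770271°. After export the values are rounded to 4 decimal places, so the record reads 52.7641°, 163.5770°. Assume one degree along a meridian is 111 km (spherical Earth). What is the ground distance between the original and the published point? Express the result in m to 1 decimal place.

4.9 m

Δlat = 52.7641410 − 52.7641 = +0.0000410°; Δlon = 163.5770271 − 163.5770 = +0.0000271°.
North–south shift: 0.0000410 × 111000 = 4.551 m.
East–west at this latitude: 0.0000271° × 111000 × cos 52.7641° ≈ 0.0000271 × 67165.9 = 1.8202 m.
Hypotenuse of the two orthogonal shifts: √(4.551² + 1.8202²) = 4.9015 m.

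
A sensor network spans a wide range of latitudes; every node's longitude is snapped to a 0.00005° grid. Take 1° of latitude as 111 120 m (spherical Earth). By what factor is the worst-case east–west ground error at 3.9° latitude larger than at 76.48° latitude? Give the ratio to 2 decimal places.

With a 0.00005° grid the true value lies within half a step, ±0.00005°/2 = ±2.5e-05°, of the stored one.
Error at 3.9° = 2.5e-05° × 111120 × cos 3.9° ≈ 2.778 × 0.9977 = 2.7716 m.
Error at 76.48° = 2.5e-05° × 111120 × cos 76.48° ≈ 2.778 × 0.2338 = 0.64945 m.
The ratio reduces to cos 3.9° / cos 76.48° = 0.9977/0.2338 ≈ 4.2675.

4.27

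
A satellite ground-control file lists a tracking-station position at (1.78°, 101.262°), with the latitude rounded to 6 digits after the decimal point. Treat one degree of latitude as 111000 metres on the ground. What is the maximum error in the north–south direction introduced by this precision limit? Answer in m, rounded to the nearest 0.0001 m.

0.0555 m

Rounding to 6 decimal places leaves the latitude within ±5e-07° of the true value.
Along the meridian that is 5e-07° × 111000 m/° = 0.0555 m.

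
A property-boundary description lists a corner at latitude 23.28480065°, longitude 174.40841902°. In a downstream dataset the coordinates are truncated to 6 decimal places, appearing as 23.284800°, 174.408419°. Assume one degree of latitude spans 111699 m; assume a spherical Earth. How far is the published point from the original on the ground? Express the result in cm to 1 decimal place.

The latitude changed by +0.00000065° and the longitude by +0.00000002°.
N–S: 0.00000065° × 111699 m/° = 0.0726044 m.
East–west at this latitude: 0.00000002° × 111699 × cos 23.2848° ≈ 0.00000002 × 102601 = 0.00205202 m.
Distance: √(0.0726044² + 0.00205202²) ≈ 0.0726333 m.
That is 0.0726333 m = 7.2633 cm.

7.3 cm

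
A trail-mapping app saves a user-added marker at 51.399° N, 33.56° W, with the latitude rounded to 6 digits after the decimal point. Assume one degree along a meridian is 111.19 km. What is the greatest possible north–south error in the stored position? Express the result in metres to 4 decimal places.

0.0556 metres

Rounding to 6 decimal places leaves the latitude within ±5e-07° of the true value.
North–south distance: 5e-07° × 111190 m/° = 0.055595 m.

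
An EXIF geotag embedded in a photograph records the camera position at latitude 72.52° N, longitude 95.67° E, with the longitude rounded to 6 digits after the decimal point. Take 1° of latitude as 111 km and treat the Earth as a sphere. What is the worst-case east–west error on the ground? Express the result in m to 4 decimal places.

Rounding to 6 decimal places leaves the longitude within ±5e-07° of the true value.
One degree of longitude at 72.52° is 111000 × cos 72.52° ≈ 111000 × 0.3004 = 33341.4 m.
East–west error: 5e-07° × 33341.4 m/° ≈ 0.0166707 m.

0.0167 m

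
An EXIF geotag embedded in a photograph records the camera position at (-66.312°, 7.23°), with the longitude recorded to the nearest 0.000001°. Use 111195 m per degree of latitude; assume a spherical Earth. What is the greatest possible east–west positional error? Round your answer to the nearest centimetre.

Rounding to 6 decimal places leaves the longitude within ±5e-07° of the true value.
One degree of longitude at 66.312° is 111195 × cos 66.312° ≈ 111195 × 0.4018 = 44673.3 m.
So at most 5e-07° × 44673.3 ≈ 0.0223366 m east–west.
That is 0.0223366 m = 2.2337 cm.

2 centimetres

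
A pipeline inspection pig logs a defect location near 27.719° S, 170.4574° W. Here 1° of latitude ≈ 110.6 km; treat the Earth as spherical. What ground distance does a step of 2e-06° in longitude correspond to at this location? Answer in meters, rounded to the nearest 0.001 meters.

0.196 meters

2e-06° of longitude at 27.719° is 2e-06 × 110600 × cos 27.719° ≈ 2e-06 × 97907.5 = 0.195815 m.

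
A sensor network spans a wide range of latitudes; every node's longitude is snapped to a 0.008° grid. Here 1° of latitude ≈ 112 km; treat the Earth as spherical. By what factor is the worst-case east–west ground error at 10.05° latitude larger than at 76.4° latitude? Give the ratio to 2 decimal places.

4.19

With a 0.008° grid the true value lies within half a step, ±0.008°/2 = ±0.004°, of the stored one.
At 10.05°: 0.004° × 112000 × cos 10.05° = 0.004 × 112000 × 0.9847 ≈ 441.13 m.
At 76.4°: 0.004° × 112000 × cos 76.4° = 0.004 × 112000 × 0.2351 ≈ 105.34 m.
Ratio: 441.13 / 105.34 = cos 10.05° / cos 76.4° ≈ 4.1875.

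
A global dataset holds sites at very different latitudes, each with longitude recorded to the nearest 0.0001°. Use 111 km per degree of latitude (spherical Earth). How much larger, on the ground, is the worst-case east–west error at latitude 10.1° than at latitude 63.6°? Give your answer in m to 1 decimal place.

Rounding to 4 decimal places leaves the longitude within ±5e-05° of the true value.
At 10.1°: 5e-05° × 111000 × cos 10.1° = 5e-05 × 111000 × 0.9845 ≈ 5.464 m.
Error at 63.6° = 5e-05° × 111000 × cos 63.6° ≈ 5.55 × 0.4446 = 2.4677 m.
So the lower-latitude error exceeds the higher by 5.464 − 2.4677 = 2.9963 m.

3.0 m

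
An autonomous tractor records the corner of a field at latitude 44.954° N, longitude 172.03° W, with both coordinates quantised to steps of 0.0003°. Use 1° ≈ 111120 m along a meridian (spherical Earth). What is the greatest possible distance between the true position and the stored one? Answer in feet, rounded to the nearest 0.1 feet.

With a 0.0003° grid the true value lies within half a step, ±0.0003°/2 = ±0.00015°, of the stored one.
N–S: 0.00015° × 111120 m/° = 16.668 m.
Longitude error → 0.00015 × 111120 × cos 44.954° = 0.00015 × 111120 × 0.7077 ≈ 11.7955 m.
Combining orthogonally: (16.668² + 11.7955²)^½ ≈ 20.4195 m.
In feet: 20.4195 m ÷ 0.3048 ≈ 66.993 ft.

67.0 feet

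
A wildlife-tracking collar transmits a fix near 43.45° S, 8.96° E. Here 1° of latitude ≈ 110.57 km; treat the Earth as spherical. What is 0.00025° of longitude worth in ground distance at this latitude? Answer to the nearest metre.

20 metres

At 43.45° a degree of longitude is 110570 × cos 43.45° ≈ 80271 m, so 0.00025° corresponds to 20.0678 m.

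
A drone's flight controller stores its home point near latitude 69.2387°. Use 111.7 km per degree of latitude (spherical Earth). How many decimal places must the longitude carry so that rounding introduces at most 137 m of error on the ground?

At 69.2387° one degree of longitude covers 111700 × cos 69.2387° ≈ 111700 × 0.3545 ≈ 39594.9 m.
With N decimal places the half-ulp bound is 0.5·10⁻ᴺ°, or 0.5·10⁻ᴺ × 39594.9 m on the ground.
Need 0.5 × 39594.9 × 10⁻ᴺ ≤ 137 → 10⁻ᴺ ≤ 6.920e-03, so N ≥ 2.16.
N = 2 would give 198 m (too coarse); N = 3 gives 19.8 m ≤ 137 m.

3 decimal places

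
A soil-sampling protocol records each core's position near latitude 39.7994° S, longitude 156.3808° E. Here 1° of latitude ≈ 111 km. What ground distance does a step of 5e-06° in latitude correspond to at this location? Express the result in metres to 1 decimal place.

5e-06° × 111000 m/° = 0.555 m.

0.6 metres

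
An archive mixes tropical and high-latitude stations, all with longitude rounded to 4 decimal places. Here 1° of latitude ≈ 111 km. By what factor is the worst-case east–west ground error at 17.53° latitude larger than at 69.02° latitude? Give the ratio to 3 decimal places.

2.663

Rounding to 4 decimal places leaves the longitude within ±5e-05° of the true value.
At 17.53°: 5e-05° × 111000 × cos 17.53° = 5e-05 × 111000 × 0.9536 ≈ 5.2923 m.
At 69.02°: 5e-05° × 111000 × cos 69.02° = 5e-05 × 111000 × 0.3580 ≈ 1.9871 m.
Ratio: 5.2923 / 1.9871 = cos 17.53° / cos 69.02° ≈ 2.6633.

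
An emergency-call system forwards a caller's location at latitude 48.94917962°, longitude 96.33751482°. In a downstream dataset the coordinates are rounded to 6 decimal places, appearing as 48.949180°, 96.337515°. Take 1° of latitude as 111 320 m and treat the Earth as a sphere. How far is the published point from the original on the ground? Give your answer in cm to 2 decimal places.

The latitude changed by -0.00000038° and the longitude by -0.00000018°.
N–S: -0.00000038° × 111320 m/° = -0.0423016 m.
E–W at 48.9492°: -0.00000018° × 111320 × cos 48.9492° = -0.00000018 × 111320 × 0.6567 ≈ -0.0131593 m.
Distance: √(0.0423016² + 0.0131593²) ≈ 0.0443011 m.
That is 0.0443011 m = 4.4301 cm.

4.43 cm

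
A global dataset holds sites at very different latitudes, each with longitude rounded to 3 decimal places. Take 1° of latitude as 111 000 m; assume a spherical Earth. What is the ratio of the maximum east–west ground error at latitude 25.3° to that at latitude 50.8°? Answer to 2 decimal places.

1.43

Rounding to 3 decimal places leaves the longitude within ±0.0005° of the true value.
At 25.3°: 0.0005° × 111000 × cos 25.3° = 0.0005 × 111000 × 0.9041 ≈ 50.177 m.
At 50.8°: 0.0005° × 111000 × cos 50.8° = 0.0005 × 111000 × 0.6320 ≈ 35.078 m.
The ratio reduces to cos 25.3° / cos 50.8° = 0.9041/0.6320 ≈ 1.4304.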